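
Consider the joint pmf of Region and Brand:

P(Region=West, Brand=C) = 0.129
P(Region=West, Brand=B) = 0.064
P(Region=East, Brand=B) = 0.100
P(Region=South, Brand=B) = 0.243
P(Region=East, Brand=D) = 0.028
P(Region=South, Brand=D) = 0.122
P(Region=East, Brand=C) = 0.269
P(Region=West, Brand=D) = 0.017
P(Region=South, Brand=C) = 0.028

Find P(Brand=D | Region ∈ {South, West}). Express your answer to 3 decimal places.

P(Region=South) = 0.243 + 0.028 + 0.122 = 0.393.
P(Region=West) = 0.064 + 0.129 + 0.017 = 0.210.
P(Region ∈ {South, West}) = 0.393 + 0.210 = 0.603; P(Brand=D, Region ∈ {South, West}) = 0.122 + 0.017 = 0.139.
P(Brand=D | Region ∈ {South, West}) = 0.139/0.603 = 0.231.

0.231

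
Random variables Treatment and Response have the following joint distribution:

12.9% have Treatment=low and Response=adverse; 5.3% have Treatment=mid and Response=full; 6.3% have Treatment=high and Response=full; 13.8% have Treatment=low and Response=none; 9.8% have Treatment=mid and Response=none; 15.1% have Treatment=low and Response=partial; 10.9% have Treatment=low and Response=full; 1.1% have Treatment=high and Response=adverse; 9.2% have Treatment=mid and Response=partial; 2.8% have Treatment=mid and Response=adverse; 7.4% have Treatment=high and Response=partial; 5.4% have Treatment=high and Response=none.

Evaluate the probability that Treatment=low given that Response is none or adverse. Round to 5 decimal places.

0.58297

P(Response=none) = 0.138 + 0.098 + 0.054 = 0.290.
P(Response=adverse) = 0.129 + 0.028 + 0.011 = 0.168.
P(Response ∈ {none, adverse}) = 0.290 + 0.168 = 0.458; P(Treatment=low, Response ∈ {none, adverse}) = 0.138 + 0.129 = 0.267.
P(Treatment=low | Response ∈ {none, adverse}) = 0.267/0.458 = 0.58297.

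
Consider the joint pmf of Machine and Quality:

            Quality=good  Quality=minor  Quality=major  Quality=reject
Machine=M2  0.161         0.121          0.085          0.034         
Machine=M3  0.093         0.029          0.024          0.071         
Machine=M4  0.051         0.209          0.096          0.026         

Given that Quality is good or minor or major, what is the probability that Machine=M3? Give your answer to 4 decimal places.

0.1680

P(Quality=good) = 0.161 + 0.093 + 0.051 = 0.305.
P(Quality=minor) = 0.121 + 0.029 + 0.209 = 0.359.
P(Quality=major) = 0.085 + 0.024 + 0.096 = 0.205.
P(Quality ∈ {good, minor, major}) = 0.305 + 0.359 + 0.205 = 0.869; P(Machine=M3, Quality ∈ {good, minor, major}) = 0.093 + 0.029 + 0.024 = 0.146.
P(Machine=M3 | Quality ∈ {good, minor, major}) = 0.146/0.869 = 0.1680.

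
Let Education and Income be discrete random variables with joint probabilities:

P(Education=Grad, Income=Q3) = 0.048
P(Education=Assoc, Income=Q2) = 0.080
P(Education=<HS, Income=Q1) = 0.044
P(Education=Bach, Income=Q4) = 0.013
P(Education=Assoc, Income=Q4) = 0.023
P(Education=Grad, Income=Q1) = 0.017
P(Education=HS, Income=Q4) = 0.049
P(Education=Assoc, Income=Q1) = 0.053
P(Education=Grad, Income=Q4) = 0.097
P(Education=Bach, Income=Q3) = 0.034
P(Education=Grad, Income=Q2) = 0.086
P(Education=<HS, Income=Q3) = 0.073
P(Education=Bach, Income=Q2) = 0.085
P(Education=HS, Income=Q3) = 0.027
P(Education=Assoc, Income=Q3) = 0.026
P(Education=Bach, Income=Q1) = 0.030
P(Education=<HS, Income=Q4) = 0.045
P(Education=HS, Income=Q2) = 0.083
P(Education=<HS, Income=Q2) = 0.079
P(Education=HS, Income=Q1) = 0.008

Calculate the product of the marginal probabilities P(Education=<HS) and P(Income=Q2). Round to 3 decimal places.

0.100

P(Education=<HS) = 0.044 + 0.079 + 0.073 + 0.045 = 0.241.
P(Income=Q2) = 0.079 + 0.083 + 0.080 + 0.085 + 0.086 = 0.413.
Product: 0.241 × 0.413 = 0.100.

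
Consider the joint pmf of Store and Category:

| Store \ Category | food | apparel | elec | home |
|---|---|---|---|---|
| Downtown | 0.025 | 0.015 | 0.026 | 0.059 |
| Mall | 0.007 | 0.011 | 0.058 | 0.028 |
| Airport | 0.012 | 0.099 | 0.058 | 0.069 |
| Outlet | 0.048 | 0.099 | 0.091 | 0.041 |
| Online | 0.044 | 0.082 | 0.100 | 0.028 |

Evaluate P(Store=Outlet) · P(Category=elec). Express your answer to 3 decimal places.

P(Store=Outlet) = 0.048 + 0.099 + 0.091 + 0.041 = 0.279.
P(Category=elec) = 0.026 + 0.058 + 0.058 + 0.091 + 0.100 = 0.333.
Product: 0.279 × 0.333 = 0.093.

0.093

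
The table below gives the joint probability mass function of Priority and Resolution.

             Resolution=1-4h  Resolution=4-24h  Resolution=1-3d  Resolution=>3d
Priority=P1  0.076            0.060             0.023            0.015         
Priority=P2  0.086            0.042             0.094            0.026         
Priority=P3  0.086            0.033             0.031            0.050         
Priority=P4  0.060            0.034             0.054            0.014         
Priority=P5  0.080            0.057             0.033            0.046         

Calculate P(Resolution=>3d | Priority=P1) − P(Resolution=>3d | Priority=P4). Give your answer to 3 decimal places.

P(Priority=P1) = 0.076 + 0.060 + 0.023 + 0.015 = 0.174; P(Resolution=>3d | Priority=P1) = 0.015/0.174 = 0.0862.
P(Priority=P4) = 0.060 + 0.034 + 0.054 + 0.014 = 0.162; P(Resolution=>3d | Priority=P4) = 0.014/0.162 = 0.0864.
Difference = -0.000.

-0.000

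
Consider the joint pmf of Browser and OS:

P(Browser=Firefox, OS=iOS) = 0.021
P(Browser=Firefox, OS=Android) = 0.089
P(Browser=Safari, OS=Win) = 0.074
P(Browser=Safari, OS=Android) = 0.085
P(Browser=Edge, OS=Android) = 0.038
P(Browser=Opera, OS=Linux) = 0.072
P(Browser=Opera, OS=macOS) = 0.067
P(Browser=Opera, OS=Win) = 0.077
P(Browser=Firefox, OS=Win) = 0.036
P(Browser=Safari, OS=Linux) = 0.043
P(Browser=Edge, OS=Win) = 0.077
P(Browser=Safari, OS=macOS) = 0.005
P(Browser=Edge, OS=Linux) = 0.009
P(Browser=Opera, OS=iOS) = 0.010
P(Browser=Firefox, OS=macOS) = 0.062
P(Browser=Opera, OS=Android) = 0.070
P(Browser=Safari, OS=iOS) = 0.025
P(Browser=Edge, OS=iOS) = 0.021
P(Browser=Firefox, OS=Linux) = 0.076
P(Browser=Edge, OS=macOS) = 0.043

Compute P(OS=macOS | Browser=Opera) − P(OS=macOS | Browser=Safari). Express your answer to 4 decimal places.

0.2048

P(Browser=Opera) = 0.077 + 0.067 + 0.072 + 0.010 + 0.070 = 0.296; P(OS=macOS | Browser=Opera) = 0.067/0.296 = 0.22635.
P(Browser=Safari) = 0.074 + 0.005 + 0.043 + 0.025 + 0.085 = 0.232; P(OS=macOS | Browser=Safari) = 0.005/0.232 = 0.02155.
Difference = 0.2048.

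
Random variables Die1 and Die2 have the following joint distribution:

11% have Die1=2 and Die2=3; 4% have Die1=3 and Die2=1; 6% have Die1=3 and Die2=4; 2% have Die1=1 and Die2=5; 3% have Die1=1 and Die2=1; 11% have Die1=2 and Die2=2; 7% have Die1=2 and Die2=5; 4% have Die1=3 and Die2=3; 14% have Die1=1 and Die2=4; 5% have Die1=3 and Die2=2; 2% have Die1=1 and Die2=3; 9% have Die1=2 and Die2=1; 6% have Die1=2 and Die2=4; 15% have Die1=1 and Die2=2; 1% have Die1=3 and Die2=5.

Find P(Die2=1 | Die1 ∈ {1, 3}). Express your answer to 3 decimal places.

0.125

P(Die1=1) = 0.03 + 0.15 + 0.02 + 0.14 + 0.02 = 0.36.
P(Die1=3) = 0.04 + 0.05 + 0.04 + 0.06 + 0.01 = 0.20.
P(Die1 ∈ {1, 3}) = 0.36 + 0.20 = 0.56; P(Die2=1, Die1 ∈ {1, 3}) = 0.03 + 0.04 = 0.07.
P(Die2=1 | Die1 ∈ {1, 3}) = 0.07/0.56 = 0.125.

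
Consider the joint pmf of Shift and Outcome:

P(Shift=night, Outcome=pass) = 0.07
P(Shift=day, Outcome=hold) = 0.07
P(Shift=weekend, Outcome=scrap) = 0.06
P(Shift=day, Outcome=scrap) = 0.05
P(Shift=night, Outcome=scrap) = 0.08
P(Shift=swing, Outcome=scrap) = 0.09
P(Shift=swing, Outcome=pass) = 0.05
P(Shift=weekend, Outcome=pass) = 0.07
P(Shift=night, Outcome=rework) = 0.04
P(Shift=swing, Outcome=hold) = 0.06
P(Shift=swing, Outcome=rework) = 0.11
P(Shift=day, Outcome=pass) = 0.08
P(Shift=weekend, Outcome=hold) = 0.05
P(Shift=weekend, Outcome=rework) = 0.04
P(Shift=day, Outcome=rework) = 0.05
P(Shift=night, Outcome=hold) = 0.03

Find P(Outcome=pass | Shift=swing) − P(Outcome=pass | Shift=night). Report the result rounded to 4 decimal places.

-0.1569

P(Shift=swing) = 0.05 + 0.11 + 0.09 + 0.06 = 0.31; P(Outcome=pass | Shift=swing) = 0.05/0.31 = 0.16129.
P(Shift=night) = 0.07 + 0.04 + 0.08 + 0.03 = 0.22; P(Outcome=pass | Shift=night) = 0.07/0.22 = 0.31818.
Difference = -0.1569.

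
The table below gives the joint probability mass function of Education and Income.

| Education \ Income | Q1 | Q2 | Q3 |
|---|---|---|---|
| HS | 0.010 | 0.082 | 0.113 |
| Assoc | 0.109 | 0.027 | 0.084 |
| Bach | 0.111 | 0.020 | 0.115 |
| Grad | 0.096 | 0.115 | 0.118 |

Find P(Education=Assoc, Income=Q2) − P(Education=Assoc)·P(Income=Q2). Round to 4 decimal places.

P(Education=Assoc) = 0.109 + 0.027 + 0.084 = 0.220.
P(Income=Q2) = 0.082 + 0.027 + 0.020 + 0.115 = 0.244.
P(Education=Assoc, Income=Q2) − P(Education=Assoc)P(Income=Q2) = 0.027 − 0.220×0.244 = -0.0267.

-0.0267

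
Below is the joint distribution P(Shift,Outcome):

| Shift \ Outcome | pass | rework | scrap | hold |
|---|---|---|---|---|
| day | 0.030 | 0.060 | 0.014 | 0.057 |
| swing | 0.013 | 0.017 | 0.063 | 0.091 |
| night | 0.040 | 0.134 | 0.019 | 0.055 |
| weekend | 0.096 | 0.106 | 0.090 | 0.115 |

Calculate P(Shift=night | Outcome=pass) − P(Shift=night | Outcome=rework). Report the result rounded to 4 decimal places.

-0.1992

P(Outcome=pass) = 0.030 + 0.013 + 0.040 + 0.096 = 0.179; P(Shift=night | Outcome=pass) = 0.040/0.179 = 0.22346.
P(Outcome=rework) = 0.060 + 0.017 + 0.134 + 0.106 = 0.317; P(Shift=night | Outcome=rework) = 0.134/0.317 = 0.42271.
Difference = -0.1992.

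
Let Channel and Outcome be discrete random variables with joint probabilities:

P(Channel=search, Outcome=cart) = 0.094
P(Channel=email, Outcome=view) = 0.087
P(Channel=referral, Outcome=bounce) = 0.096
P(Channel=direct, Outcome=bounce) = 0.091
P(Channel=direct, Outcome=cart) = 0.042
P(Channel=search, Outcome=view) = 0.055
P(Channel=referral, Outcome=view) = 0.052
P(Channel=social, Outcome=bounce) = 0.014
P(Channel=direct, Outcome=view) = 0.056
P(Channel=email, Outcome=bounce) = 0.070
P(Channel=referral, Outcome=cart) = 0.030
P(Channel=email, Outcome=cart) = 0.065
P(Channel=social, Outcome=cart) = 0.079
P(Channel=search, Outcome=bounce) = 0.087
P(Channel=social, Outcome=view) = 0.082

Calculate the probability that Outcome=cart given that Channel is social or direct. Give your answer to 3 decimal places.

P(Channel=social) = 0.014 + 0.082 + 0.079 = 0.175.
P(Channel=direct) = 0.091 + 0.056 + 0.042 = 0.189.
P(Channel ∈ {social, direct}) = 0.175 + 0.189 = 0.364; P(Outcome=cart, Channel ∈ {social, direct}) = 0.079 + 0.042 = 0.121.
P(Outcome=cart | Channel ∈ {social, direct}) = 0.121/0.364 = 0.332.

0.332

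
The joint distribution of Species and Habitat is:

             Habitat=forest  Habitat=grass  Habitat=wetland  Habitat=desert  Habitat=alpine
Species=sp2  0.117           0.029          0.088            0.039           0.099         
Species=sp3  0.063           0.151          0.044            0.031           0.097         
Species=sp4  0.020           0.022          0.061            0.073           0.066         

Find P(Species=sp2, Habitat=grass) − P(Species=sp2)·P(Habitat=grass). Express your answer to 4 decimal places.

-0.0461

P(Species=sp2) = 0.117 + 0.029 + 0.088 + 0.039 + 0.099 = 0.372.
P(Habitat=grass) = 0.029 + 0.151 + 0.022 = 0.202.
P(Species=sp2, Habitat=grass) − P(Species=sp2)P(Habitat=grass) = 0.029 − 0.372×0.202 = -0.0461.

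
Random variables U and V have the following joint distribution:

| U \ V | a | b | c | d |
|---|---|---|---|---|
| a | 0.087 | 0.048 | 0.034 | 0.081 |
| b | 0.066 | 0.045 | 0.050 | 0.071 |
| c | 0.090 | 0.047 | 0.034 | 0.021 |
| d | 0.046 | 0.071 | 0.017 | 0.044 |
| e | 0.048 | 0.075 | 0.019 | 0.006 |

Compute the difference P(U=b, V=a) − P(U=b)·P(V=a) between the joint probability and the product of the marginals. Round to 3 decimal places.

P(U=b) = 0.066 + 0.045 + 0.050 + 0.071 = 0.232.
P(V=a) = 0.087 + 0.066 + 0.090 + 0.046 + 0.048 = 0.337.
P(U=b, V=a) − P(U=b)P(V=a) = 0.066 − 0.232×0.337 = -0.012.

-0.012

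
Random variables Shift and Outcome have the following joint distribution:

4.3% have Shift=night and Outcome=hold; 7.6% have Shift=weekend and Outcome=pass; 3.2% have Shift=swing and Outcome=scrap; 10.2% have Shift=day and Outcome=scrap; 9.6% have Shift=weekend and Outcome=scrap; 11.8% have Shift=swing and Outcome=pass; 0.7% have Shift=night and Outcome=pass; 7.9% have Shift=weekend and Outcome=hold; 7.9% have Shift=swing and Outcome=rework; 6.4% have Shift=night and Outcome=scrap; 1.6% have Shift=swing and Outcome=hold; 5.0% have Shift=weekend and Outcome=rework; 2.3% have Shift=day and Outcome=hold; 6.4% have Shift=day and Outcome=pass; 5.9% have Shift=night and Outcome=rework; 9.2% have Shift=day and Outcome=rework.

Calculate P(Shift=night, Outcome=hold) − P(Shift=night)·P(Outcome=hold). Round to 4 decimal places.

P(Shift=night) = 0.007 + 0.059 + 0.064 + 0.043 = 0.173.
P(Outcome=hold) = 0.023 + 0.016 + 0.043 + 0.079 = 0.161.
P(Shift=night, Outcome=hold) − P(Shift=night)P(Outcome=hold) = 0.043 − 0.173×0.161 = 0.0151.

0.0151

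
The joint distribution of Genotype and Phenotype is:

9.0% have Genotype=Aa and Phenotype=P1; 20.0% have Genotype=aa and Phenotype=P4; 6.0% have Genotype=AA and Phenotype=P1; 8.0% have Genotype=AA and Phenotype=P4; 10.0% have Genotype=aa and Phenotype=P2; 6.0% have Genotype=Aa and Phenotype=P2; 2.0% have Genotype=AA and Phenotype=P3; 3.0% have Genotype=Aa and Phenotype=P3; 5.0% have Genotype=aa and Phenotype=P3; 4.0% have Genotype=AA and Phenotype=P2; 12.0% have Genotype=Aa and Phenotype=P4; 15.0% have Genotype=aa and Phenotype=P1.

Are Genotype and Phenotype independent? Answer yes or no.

yes

Every cell satisfies P(Genotype,Phenotype) = P(Genotype)·P(Phenotype). For instance P(Genotype=aa) = 0.500, P(Phenotype=P3) = 0.100, and 0.500×0.100 = 0.050 matches the joint entry. So Genotype and Phenotype are independent.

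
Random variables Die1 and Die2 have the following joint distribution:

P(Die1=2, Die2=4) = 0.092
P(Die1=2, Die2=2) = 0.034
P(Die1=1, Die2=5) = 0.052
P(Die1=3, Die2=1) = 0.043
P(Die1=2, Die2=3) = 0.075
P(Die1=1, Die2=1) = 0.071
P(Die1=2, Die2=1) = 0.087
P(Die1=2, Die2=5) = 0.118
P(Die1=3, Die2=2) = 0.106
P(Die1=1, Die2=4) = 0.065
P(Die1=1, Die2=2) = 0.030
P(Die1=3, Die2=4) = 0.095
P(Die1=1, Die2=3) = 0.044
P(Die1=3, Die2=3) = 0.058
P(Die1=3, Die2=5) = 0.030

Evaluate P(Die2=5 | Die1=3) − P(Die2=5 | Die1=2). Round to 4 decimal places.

-0.2003

P(Die1=3) = 0.043 + 0.106 + 0.058 + 0.095 + 0.030 = 0.332; P(Die2=5 | Die1=3) = 0.030/0.332 = 0.09036.
P(Die1=2) = 0.087 + 0.034 + 0.075 + 0.092 + 0.118 = 0.406; P(Die2=5 | Die1=2) = 0.118/0.406 = 0.29064.
Difference = -0.2003.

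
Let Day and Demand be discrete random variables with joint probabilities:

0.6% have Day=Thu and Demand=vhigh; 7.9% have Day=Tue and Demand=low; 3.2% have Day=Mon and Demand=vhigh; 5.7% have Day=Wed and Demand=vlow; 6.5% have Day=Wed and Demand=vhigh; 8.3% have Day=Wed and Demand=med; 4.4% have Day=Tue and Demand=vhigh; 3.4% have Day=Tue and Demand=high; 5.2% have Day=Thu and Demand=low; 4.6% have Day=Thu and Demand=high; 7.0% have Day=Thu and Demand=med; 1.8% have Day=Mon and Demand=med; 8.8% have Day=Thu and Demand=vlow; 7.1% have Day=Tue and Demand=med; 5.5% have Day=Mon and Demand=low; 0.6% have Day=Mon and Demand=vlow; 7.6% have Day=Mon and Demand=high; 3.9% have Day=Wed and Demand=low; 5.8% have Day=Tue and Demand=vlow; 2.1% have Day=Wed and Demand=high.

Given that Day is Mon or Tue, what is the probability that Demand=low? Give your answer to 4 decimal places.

P(Day=Mon) = 0.006 + 0.055 + 0.018 + 0.076 + 0.032 = 0.187.
P(Day=Tue) = 0.058 + 0.079 + 0.071 + 0.034 + 0.044 = 0.286.
P(Day ∈ {Mon, Tue}) = 0.187 + 0.286 = 0.473; P(Demand=low, Day ∈ {Mon, Tue}) = 0.055 + 0.079 = 0.134.
P(Demand=low | Day ∈ {Mon, Tue}) = 0.134/0.473 = 0.2833.

0.2833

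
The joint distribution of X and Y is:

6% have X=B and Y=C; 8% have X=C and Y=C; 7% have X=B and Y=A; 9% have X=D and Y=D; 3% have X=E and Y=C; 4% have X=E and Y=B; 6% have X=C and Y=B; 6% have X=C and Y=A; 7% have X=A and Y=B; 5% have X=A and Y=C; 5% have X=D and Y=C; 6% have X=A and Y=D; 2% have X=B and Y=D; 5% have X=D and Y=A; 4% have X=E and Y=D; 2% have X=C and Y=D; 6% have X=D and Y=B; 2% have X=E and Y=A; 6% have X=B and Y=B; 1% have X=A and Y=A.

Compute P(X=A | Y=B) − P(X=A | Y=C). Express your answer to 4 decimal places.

0.0562

P(Y=B) = 0.07 + 0.06 + 0.06 + 0.06 + 0.04 = 0.29; P(X=A | Y=B) = 0.07/0.29 = 0.24138.
P(Y=C) = 0.05 + 0.06 + 0.08 + 0.05 + 0.03 = 0.27; P(X=A | Y=C) = 0.05/0.27 = 0.18519.
Difference = 0.0562.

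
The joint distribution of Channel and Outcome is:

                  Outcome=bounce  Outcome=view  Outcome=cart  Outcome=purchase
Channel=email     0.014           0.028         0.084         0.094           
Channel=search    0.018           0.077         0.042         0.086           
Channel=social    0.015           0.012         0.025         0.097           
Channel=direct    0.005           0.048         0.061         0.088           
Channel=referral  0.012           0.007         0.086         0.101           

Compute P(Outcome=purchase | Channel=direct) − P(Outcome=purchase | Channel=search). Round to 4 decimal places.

0.0500

P(Channel=direct) = 0.005 + 0.048 + 0.061 + 0.088 = 0.202; P(Outcome=purchase | Channel=direct) = 0.088/0.202 = 0.43564.
P(Channel=search) = 0.018 + 0.077 + 0.042 + 0.086 = 0.223; P(Outcome=purchase | Channel=search) = 0.086/0.223 = 0.38565.
Difference = 0.0500.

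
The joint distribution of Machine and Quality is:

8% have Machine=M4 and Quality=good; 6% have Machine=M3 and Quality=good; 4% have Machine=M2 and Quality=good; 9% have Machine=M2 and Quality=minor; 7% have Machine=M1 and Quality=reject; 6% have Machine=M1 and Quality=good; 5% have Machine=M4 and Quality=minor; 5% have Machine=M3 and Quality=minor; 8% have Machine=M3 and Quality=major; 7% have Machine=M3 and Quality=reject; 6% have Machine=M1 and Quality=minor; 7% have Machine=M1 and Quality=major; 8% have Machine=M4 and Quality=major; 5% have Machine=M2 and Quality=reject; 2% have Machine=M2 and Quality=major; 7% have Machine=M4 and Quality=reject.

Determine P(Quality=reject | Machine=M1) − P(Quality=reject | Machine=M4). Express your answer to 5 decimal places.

0.01923

P(Machine=M1) = 0.06 + 0.06 + 0.07 + 0.07 = 0.26; P(Quality=reject | Machine=M1) = 0.07/0.26 = 0.269231.
P(Machine=M4) = 0.08 + 0.05 + 0.08 + 0.07 = 0.28; P(Quality=reject | Machine=M4) = 0.07/0.28 = 0.250000.
Difference = 0.01923.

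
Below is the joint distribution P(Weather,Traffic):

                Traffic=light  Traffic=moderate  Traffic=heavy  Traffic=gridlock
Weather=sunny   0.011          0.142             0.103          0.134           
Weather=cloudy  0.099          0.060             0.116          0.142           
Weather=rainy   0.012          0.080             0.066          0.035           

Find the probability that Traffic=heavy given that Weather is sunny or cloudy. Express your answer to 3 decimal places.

0.271

P(Weather=sunny) = 0.011 + 0.142 + 0.103 + 0.134 = 0.390.
P(Weather=cloudy) = 0.099 + 0.060 + 0.116 + 0.142 = 0.417.
P(Weather ∈ {sunny, cloudy}) = 0.390 + 0.417 = 0.807; P(Traffic=heavy, Weather ∈ {sunny, cloudy}) = 0.103 + 0.116 = 0.219.
P(Traffic=heavy | Weather ∈ {sunny, cloudy}) = 0.219/0.807 = 0.271.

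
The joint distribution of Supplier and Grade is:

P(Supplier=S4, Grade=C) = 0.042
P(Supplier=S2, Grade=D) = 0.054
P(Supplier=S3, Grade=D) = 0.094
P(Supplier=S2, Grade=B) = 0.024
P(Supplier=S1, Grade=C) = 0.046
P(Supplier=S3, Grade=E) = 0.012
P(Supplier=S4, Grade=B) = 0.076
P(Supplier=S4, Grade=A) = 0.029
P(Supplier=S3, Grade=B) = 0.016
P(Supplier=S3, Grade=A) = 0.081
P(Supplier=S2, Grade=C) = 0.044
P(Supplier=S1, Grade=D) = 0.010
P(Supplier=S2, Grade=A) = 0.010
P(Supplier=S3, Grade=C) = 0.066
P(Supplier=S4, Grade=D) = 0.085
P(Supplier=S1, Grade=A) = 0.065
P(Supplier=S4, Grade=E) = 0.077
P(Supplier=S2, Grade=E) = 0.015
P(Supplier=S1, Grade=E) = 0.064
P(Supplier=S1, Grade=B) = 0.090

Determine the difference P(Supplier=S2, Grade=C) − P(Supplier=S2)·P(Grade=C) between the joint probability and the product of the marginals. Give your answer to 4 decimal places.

0.0149

P(Supplier=S2) = 0.010 + 0.024 + 0.044 + 0.054 + 0.015 = 0.147.
P(Grade=C) = 0.046 + 0.044 + 0.066 + 0.042 = 0.198.
P(Supplier=S2, Grade=C) − P(Supplier=S2)P(Grade=C) = 0.044 − 0.147×0.198 = 0.0149.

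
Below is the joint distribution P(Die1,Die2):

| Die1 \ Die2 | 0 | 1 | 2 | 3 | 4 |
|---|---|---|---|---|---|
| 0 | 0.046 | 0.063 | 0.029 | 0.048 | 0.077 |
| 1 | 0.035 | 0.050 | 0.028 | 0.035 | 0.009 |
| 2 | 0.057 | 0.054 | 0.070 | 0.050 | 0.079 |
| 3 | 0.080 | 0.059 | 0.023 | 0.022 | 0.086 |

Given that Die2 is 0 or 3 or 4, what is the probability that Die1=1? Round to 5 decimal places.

0.12660

P(Die2=0) = 0.046 + 0.035 + 0.057 + 0.080 = 0.218.
P(Die2=3) = 0.048 + 0.035 + 0.050 + 0.022 = 0.155.
P(Die2=4) = 0.077 + 0.009 + 0.079 + 0.086 = 0.251.
P(Die2 ∈ {0, 3, 4}) = 0.218 + 0.155 + 0.251 = 0.624; P(Die1=1, Die2 ∈ {0, 3, 4}) = 0.035 + 0.035 + 0.009 = 0.079.
P(Die1=1 | Die2 ∈ {0, 3, 4}) = 0.079/0.624 = 0.12660.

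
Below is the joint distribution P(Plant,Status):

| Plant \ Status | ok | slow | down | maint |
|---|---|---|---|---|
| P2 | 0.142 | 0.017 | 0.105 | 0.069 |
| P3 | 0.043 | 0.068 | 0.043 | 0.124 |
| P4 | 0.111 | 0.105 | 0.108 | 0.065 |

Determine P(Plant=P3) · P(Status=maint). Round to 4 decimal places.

P(Plant=P3) = 0.043 + 0.068 + 0.043 + 0.124 = 0.278.
P(Status=maint) = 0.069 + 0.124 + 0.065 = 0.258.
Product: 0.278 × 0.258 = 0.0717.

0.0717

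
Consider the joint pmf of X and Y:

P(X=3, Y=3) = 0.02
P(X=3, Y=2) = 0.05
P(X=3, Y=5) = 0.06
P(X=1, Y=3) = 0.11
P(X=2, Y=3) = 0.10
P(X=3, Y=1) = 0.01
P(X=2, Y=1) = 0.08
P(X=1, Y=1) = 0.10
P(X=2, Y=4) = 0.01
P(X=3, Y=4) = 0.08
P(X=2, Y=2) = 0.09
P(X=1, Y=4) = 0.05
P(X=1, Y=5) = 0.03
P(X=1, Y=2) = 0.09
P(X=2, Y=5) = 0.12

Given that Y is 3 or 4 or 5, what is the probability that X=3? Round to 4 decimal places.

P(Y=3) = 0.11 + 0.10 + 0.02 = 0.23.
P(Y=4) = 0.05 + 0.01 + 0.08 = 0.14.
P(Y=5) = 0.03 + 0.12 + 0.06 = 0.21.
P(Y ∈ {3, 4, 5}) = 0.23 + 0.14 + 0.21 = 0.58; P(X=3, Y ∈ {3, 4, 5}) = 0.02 + 0.08 + 0.06 = 0.16.
P(X=3 | Y ∈ {3, 4, 5}) = 0.16/0.58 = 0.2759.

0.2759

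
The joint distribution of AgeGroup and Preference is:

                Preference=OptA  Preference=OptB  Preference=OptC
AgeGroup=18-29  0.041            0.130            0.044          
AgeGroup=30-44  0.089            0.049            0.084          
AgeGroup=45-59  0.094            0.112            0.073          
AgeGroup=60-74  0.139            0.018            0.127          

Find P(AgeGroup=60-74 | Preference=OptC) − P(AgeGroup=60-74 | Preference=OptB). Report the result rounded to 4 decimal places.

P(Preference=OptC) = 0.044 + 0.084 + 0.073 + 0.127 = 0.328; P(AgeGroup=60-74 | Preference=OptC) = 0.127/0.328 = 0.38720.
P(Preference=OptB) = 0.130 + 0.049 + 0.112 + 0.018 = 0.309; P(AgeGroup=60-74 | Preference=OptB) = 0.018/0.309 = 0.05825.
Difference = 0.3289.

0.3289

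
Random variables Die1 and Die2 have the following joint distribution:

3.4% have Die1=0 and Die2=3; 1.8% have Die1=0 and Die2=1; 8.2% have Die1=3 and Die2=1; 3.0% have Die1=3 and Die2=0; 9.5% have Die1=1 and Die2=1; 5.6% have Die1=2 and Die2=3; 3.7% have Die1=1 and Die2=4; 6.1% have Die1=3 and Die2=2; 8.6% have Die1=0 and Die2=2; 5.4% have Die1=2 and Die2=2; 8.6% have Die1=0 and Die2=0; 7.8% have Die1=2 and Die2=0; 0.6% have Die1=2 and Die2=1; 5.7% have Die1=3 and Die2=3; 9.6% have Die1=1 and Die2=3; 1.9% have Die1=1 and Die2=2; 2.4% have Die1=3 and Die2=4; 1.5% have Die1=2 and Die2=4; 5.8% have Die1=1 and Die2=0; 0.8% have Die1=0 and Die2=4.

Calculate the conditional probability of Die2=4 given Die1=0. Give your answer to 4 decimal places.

P(Die1=0) = 0.086 + 0.018 + 0.086 + 0.034 + 0.008 = 0.232.
P(Die2=4 | Die1=0) = 0.008/0.232 = 0.0345.

0.0345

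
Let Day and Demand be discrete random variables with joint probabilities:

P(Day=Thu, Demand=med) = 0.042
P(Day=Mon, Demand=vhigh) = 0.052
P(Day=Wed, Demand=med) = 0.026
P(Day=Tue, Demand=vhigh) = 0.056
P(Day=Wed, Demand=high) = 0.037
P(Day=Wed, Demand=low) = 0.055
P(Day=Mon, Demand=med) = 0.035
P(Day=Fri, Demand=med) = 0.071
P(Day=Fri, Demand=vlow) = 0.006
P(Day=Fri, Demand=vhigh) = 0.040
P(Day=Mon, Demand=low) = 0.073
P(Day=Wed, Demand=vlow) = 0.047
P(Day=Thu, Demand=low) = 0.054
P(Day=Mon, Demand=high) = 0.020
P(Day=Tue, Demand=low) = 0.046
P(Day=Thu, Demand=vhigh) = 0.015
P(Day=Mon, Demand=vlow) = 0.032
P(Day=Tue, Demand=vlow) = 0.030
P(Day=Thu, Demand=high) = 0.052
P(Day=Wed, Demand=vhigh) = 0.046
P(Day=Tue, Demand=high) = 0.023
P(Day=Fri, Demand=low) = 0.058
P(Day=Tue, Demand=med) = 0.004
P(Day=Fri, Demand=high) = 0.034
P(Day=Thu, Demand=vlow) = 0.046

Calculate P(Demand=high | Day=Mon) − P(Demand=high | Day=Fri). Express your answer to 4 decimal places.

-0.0683

P(Day=Mon) = 0.032 + 0.073 + 0.035 + 0.020 + 0.052 = 0.212; P(Demand=high | Day=Mon) = 0.020/0.212 = 0.09434.
P(Day=Fri) = 0.006 + 0.058 + 0.071 + 0.034 + 0.040 = 0.209; P(Demand=high | Day=Fri) = 0.034/0.209 = 0.16268.
Difference = -0.0683.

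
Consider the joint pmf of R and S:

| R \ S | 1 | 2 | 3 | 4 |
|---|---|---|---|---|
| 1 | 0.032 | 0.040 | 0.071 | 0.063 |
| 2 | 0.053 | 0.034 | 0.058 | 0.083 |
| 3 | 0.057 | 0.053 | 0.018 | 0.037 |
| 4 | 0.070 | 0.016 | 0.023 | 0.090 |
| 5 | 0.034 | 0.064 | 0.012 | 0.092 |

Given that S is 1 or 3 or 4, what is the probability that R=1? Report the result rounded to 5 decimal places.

0.20933

P(S=1) = 0.032 + 0.053 + 0.057 + 0.070 + 0.034 = 0.246.
P(S=3) = 0.071 + 0.058 + 0.018 + 0.023 + 0.012 = 0.182.
P(S=4) = 0.063 + 0.083 + 0.037 + 0.090 + 0.092 = 0.365.
P(S ∈ {1, 3, 4}) = 0.246 + 0.182 + 0.365 = 0.793; P(R=1, S ∈ {1, 3, 4}) = 0.032 + 0.071 + 0.063 = 0.166.
P(R=1 | S ∈ {1, 3, 4}) = 0.166/0.793 = 0.20933.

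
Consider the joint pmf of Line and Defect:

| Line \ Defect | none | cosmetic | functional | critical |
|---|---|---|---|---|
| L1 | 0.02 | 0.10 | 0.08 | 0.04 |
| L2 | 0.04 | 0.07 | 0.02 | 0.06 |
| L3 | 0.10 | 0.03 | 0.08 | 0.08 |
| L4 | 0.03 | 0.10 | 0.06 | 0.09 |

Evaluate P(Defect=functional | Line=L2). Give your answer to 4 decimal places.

P(Line=L2) = 0.04 + 0.07 + 0.02 + 0.06 = 0.19.
P(Defect=functional | Line=L2) = 0.02/0.19 = 0.1053.

0.1053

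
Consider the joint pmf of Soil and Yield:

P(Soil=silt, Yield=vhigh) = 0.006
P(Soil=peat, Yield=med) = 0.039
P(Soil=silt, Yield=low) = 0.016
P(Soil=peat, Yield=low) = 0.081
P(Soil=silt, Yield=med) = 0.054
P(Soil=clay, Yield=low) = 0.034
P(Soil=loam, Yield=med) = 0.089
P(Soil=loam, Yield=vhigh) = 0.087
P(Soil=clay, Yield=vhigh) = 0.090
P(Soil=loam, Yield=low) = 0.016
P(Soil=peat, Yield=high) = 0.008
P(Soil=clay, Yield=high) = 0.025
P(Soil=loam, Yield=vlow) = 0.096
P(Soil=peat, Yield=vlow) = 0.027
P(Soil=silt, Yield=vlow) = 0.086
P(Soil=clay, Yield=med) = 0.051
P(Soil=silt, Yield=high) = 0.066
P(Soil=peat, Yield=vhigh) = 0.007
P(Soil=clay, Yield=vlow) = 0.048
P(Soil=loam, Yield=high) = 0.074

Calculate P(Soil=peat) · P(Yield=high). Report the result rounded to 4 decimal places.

0.0280

P(Soil=peat) = 0.027 + 0.081 + 0.039 + 0.008 + 0.007 = 0.162.
P(Yield=high) = 0.074 + 0.025 + 0.066 + 0.008 = 0.173.
Product: 0.162 × 0.173 = 0.0280.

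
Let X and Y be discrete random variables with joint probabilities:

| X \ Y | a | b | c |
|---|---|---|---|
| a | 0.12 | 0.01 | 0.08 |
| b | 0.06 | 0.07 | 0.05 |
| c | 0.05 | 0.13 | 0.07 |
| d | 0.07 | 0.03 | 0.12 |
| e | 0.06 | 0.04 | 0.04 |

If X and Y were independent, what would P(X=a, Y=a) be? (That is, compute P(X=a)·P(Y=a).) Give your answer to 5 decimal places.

P(X=a) = 0.12 + 0.01 + 0.08 = 0.21.
P(Y=a) = 0.12 + 0.06 + 0.05 + 0.07 + 0.06 = 0.36.
Product: 0.21 × 0.36 = 0.07560.

0.07560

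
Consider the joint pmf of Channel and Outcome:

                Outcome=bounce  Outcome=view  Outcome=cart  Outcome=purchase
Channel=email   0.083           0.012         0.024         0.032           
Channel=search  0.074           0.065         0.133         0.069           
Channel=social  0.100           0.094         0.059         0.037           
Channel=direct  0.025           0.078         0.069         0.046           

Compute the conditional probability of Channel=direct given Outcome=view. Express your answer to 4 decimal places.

0.3133

P(Outcome=view) = 0.012 + 0.065 + 0.094 + 0.078 = 0.249.
P(Channel=direct | Outcome=view) = 0.078/0.249 = 0.3133.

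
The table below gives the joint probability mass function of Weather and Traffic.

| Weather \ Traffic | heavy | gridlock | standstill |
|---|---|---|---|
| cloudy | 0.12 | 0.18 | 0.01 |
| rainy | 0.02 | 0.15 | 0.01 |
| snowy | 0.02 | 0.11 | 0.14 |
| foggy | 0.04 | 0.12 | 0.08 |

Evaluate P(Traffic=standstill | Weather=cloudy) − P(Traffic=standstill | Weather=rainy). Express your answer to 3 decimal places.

-0.023

P(Weather=cloudy) = 0.12 + 0.18 + 0.01 = 0.31; P(Traffic=standstill | Weather=cloudy) = 0.01/0.31 = 0.0323.
P(Weather=rainy) = 0.02 + 0.15 + 0.01 = 0.18; P(Traffic=standstill | Weather=rainy) = 0.01/0.18 = 0.0556.
Difference = -0.023.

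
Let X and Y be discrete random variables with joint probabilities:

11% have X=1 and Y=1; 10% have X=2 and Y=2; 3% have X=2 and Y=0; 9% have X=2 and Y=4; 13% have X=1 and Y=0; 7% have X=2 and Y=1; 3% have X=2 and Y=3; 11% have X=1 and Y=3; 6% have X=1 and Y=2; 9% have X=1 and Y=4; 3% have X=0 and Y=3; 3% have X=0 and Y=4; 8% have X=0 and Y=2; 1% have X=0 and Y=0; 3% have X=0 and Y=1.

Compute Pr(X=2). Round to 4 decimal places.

0.3200

P(X=2) = 0.03 + 0.07 + 0.10 + 0.03 + 0.09 = 0.32.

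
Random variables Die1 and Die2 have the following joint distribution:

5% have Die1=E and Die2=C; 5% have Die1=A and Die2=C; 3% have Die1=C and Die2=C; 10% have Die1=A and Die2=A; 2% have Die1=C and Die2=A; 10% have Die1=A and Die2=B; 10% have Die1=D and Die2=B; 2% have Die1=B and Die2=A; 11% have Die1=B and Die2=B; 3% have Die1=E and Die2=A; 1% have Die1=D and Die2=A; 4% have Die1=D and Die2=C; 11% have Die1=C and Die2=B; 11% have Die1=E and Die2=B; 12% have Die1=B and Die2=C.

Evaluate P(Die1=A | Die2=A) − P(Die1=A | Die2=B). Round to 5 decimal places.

0.36688

P(Die2=A) = 0.10 + 0.02 + 0.02 + 0.01 + 0.03 = 0.18; P(Die1=A | Die2=A) = 0.10/0.18 = 0.555556.
P(Die2=B) = 0.10 + 0.11 + 0.11 + 0.10 + 0.11 = 0.53; P(Die1=A | Die2=B) = 0.10/0.53 = 0.188679.
Difference = 0.36688.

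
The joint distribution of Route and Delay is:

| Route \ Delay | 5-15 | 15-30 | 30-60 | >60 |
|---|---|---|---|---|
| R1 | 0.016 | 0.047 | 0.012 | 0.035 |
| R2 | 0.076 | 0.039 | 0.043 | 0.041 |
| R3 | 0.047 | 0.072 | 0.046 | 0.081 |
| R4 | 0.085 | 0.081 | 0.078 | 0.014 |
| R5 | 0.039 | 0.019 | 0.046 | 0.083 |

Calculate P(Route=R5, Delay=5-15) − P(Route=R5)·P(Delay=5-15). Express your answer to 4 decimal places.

-0.0102

P(Route=R5) = 0.039 + 0.019 + 0.046 + 0.083 = 0.187.
P(Delay=5-15) = 0.016 + 0.076 + 0.047 + 0.085 + 0.039 = 0.263.
P(Route=R5, Delay=5-15) − P(Route=R5)P(Delay=5-15) = 0.039 − 0.187×0.263 = -0.0102.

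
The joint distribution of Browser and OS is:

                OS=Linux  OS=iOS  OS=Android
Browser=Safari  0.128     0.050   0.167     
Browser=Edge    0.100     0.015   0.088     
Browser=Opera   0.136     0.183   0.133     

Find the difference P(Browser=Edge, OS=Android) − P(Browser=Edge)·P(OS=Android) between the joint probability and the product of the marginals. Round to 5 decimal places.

P(Browser=Edge) = 0.100 + 0.015 + 0.088 = 0.203.
P(OS=Android) = 0.167 + 0.088 + 0.133 = 0.388.
P(Browser=Edge, OS=Android) − P(Browser=Edge)P(OS=Android) = 0.088 − 0.203×0.388 = 0.00924.

0.00924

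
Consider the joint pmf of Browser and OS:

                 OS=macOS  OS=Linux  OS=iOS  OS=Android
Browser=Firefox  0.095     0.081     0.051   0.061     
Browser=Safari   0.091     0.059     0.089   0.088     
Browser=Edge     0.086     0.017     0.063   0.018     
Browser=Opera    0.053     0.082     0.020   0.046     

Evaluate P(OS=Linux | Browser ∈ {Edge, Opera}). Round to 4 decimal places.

P(Browser=Edge) = 0.086 + 0.017 + 0.063 + 0.018 = 0.184.
P(Browser=Opera) = 0.053 + 0.082 + 0.020 + 0.046 = 0.201.
P(Browser ∈ {Edge, Opera}) = 0.184 + 0.201 = 0.385; P(OS=Linux, Browser ∈ {Edge, Opera}) = 0.017 + 0.082 = 0.099.
P(OS=Linux | Browser ∈ {Edge, Opera}) = 0.099/0.385 = 0.2571.

0.2571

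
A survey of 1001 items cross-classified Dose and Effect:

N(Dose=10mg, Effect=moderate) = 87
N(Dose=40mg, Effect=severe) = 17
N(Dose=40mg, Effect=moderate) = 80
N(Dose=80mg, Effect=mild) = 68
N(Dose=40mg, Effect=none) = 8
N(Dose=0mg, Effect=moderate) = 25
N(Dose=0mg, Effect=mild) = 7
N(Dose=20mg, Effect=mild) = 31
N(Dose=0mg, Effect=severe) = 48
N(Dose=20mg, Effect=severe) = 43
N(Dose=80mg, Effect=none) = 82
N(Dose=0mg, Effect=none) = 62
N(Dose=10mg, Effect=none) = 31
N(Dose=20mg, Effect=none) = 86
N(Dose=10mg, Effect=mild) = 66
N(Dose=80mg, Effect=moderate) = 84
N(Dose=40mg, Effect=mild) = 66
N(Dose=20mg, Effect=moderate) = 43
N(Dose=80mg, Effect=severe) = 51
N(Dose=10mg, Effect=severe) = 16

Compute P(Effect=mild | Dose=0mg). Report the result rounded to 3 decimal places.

Total with Dose=0mg: 62 + 7 + 25 + 48 = 142.
P(Effect=mild | Dose=0mg) = 7/142 = 0.049.

0.049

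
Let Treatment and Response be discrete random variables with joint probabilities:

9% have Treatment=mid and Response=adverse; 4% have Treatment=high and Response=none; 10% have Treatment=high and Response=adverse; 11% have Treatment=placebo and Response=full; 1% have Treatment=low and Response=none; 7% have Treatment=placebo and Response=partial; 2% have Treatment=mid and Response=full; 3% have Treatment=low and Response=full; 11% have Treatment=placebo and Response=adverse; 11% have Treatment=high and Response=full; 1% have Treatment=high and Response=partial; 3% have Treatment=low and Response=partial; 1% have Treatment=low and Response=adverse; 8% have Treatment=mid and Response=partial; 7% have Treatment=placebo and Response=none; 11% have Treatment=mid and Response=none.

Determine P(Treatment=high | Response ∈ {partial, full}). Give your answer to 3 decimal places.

0.261

P(Response=partial) = 0.07 + 0.03 + 0.08 + 0.01 = 0.19.
P(Response=full) = 0.11 + 0.03 + 0.02 + 0.11 = 0.27.
P(Response ∈ {partial, full}) = 0.19 + 0.27 = 0.46; P(Treatment=high, Response ∈ {partial, full}) = 0.01 + 0.11 = 0.12.
P(Treatment=high | Response ∈ {partial, full}) = 0.12/0.46 = 0.261.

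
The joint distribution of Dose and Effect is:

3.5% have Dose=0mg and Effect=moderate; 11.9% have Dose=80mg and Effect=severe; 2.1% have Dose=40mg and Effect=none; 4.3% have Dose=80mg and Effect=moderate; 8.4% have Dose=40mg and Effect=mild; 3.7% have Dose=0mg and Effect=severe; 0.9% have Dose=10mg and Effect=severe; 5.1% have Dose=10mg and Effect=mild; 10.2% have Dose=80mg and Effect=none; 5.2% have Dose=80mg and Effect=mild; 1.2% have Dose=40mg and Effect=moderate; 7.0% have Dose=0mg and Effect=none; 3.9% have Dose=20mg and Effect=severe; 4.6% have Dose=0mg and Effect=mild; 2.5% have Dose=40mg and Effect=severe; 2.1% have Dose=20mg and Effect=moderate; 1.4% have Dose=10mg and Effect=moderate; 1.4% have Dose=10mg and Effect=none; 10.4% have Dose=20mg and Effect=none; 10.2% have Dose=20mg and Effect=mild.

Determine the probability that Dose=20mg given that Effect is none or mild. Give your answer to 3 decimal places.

P(Effect=none) = 0.070 + 0.014 + 0.104 + 0.021 + 0.102 = 0.311.
P(Effect=mild) = 0.046 + 0.051 + 0.102 + 0.084 + 0.052 = 0.335.
P(Effect ∈ {none, mild}) = 0.311 + 0.335 = 0.646; P(Dose=20mg, Effect ∈ {none, mild}) = 0.104 + 0.102 = 0.206.
P(Dose=20mg | Effect ∈ {none, mild}) = 0.206/0.646 = 0.319.

0.319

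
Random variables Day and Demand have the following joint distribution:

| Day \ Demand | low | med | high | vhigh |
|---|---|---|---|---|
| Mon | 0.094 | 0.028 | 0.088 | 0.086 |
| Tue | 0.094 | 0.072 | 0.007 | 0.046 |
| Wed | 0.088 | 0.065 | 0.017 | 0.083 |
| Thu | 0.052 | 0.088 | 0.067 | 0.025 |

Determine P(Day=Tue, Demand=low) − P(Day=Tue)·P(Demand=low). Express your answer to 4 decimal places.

0.0222

P(Day=Tue) = 0.094 + 0.072 + 0.007 + 0.046 = 0.219.
P(Demand=low) = 0.094 + 0.094 + 0.088 + 0.052 = 0.328.
P(Day=Tue, Demand=low) − P(Day=Tue)P(Demand=low) = 0.094 − 0.219×0.328 = 0.0222.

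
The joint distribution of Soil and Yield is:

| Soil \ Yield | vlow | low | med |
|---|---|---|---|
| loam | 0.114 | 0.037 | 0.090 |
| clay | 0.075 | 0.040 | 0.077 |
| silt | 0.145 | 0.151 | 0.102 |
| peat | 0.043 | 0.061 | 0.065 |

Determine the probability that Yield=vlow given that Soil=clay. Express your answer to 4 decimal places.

0.3906

P(Soil=clay) = 0.075 + 0.040 + 0.077 = 0.192.
P(Yield=vlow | Soil=clay) = 0.075/0.192 = 0.3906.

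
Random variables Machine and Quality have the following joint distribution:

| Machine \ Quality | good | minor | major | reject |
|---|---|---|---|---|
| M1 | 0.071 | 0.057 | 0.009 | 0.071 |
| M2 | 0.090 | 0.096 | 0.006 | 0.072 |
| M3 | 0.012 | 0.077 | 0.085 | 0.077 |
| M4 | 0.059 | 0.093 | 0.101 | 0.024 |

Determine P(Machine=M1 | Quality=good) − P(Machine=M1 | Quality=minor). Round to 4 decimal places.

P(Quality=good) = 0.071 + 0.090 + 0.012 + 0.059 = 0.232; P(Machine=M1 | Quality=good) = 0.071/0.232 = 0.30603.
P(Quality=minor) = 0.057 + 0.096 + 0.077 + 0.093 = 0.323; P(Machine=M1 | Quality=minor) = 0.057/0.323 = 0.17647.
Difference = 0.1296.

0.1296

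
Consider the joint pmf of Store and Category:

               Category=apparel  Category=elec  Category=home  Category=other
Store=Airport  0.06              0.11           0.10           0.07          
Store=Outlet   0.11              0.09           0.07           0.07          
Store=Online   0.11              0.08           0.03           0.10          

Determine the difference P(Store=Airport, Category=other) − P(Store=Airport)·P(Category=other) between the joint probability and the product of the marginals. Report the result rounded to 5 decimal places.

-0.01160

P(Store=Airport) = 0.06 + 0.11 + 0.10 + 0.07 = 0.34.
P(Category=other) = 0.07 + 0.07 + 0.10 = 0.24.
P(Store=Airport, Category=other) − P(Store=Airport)P(Category=other) = 0.07 − 0.34×0.24 = -0.01160.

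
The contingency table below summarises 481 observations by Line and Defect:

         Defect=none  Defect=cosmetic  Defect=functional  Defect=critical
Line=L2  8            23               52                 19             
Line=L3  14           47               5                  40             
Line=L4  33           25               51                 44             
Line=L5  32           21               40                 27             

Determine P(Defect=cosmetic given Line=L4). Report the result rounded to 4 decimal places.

0.1634

Total with Line=L4: 33 + 25 + 51 + 44 = 153.
P(Defect=cosmetic | Line=L4) = 25/153 = 0.1634.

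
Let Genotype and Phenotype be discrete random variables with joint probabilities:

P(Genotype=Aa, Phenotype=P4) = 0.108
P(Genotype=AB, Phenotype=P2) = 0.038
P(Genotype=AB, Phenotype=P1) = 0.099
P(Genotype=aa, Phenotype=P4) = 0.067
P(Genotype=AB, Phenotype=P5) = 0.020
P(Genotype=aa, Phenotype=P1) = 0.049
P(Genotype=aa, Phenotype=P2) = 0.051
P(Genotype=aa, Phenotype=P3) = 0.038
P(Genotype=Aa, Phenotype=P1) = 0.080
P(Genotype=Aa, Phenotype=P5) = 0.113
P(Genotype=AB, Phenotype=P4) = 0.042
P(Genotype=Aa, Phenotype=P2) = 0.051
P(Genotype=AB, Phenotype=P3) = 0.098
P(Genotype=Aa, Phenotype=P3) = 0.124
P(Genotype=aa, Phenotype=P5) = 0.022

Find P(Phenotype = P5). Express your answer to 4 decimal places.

0.1550

P(Phenotype=P5) = 0.113 + 0.022 + 0.020 = 0.155.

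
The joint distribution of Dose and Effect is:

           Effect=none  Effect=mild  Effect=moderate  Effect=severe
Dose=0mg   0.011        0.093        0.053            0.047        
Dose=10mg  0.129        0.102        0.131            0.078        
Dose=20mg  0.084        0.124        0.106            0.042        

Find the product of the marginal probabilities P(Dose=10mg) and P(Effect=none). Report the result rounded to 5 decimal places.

P(Dose=10mg) = 0.129 + 0.102 + 0.131 + 0.078 = 0.440.
P(Effect=none) = 0.011 + 0.129 + 0.084 = 0.224.
Product: 0.440 × 0.224 = 0.09856.

0.09856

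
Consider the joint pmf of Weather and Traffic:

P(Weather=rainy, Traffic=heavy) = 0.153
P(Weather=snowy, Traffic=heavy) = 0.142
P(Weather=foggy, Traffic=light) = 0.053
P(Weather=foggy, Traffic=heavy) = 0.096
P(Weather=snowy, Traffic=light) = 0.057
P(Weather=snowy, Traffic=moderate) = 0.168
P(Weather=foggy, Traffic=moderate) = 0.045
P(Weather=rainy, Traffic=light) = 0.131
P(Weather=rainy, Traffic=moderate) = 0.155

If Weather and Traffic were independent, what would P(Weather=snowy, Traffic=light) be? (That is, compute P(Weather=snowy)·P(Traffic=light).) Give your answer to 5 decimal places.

P(Weather=snowy) = 0.057 + 0.168 + 0.142 = 0.367.
P(Traffic=light) = 0.131 + 0.057 + 0.053 = 0.241.
Product: 0.367 × 0.241 = 0.08845.

0.08845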